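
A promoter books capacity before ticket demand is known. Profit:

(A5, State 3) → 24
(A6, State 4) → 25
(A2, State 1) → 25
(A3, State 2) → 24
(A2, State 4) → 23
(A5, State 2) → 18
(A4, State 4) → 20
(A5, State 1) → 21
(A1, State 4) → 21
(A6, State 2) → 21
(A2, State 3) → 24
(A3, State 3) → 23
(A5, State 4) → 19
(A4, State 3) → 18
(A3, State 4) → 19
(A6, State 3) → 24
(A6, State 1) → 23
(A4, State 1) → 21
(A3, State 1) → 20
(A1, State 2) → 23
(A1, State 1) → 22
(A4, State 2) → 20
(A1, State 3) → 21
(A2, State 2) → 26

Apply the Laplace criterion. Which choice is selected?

Row averages: A1=21.75, A2=24.5, A3=21.5, A4=19.75, A5=20.5, A6=23.25
Highest average = 24.5 → A2.

A2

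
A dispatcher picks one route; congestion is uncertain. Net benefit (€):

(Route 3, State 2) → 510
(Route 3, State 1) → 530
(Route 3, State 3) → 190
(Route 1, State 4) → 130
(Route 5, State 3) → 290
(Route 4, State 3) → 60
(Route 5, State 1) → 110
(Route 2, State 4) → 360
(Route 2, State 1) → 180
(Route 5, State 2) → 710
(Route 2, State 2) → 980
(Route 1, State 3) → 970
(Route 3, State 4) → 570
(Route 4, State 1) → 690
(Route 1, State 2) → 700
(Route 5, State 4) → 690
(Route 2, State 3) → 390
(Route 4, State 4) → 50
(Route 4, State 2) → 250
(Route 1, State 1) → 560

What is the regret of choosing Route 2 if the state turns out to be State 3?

580

Best payoff under State 3 is 970.
Regret = 970 − 390 = 580.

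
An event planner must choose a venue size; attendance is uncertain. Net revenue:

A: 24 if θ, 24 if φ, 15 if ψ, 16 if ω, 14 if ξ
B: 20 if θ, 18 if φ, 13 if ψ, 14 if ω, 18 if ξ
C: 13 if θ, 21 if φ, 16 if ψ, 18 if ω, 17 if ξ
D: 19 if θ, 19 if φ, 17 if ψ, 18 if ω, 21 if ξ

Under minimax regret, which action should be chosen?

D

Column bests: θ=24, φ=24, ψ=17, ω=18, ξ=21.
A regrets: 0, 0, 2, 2, 7 → max 7
B regrets: 4, 6, 4, 4, 3 → max 6
C regrets: 11, 3, 1, 0, 4 → max 11
D regrets: 5, 5, 0, 0, 0 → max 5
Smallest max regret = 5 → D.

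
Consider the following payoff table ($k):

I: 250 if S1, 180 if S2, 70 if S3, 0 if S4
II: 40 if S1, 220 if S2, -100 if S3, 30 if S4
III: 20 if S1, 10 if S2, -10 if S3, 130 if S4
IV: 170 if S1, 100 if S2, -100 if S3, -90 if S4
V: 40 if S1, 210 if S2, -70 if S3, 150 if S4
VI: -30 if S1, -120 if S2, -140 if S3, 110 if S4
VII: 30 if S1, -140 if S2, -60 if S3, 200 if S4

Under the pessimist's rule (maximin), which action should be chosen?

Row minima: I=0, II=-100, III=-10, IV=-100, V=-70, VI=-140, VII=-140
Best worst-case = 0 → I.

I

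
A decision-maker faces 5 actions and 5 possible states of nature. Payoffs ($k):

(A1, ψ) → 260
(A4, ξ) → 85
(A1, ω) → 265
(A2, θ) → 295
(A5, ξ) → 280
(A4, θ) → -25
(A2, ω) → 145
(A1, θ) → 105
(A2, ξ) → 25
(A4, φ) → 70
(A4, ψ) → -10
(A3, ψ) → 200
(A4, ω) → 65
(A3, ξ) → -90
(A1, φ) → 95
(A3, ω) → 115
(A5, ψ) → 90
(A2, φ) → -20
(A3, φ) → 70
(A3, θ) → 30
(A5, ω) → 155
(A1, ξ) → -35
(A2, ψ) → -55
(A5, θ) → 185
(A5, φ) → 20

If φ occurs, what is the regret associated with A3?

Best payoff under φ is 95.
Regret = 95 − 70 = 25.

25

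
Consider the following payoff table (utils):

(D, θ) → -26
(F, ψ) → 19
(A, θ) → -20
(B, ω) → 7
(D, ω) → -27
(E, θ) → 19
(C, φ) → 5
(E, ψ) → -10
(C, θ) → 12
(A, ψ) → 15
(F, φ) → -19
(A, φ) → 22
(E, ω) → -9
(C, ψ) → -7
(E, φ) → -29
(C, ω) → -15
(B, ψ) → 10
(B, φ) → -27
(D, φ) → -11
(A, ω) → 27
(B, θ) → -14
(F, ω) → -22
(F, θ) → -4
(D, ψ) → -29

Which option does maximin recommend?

Row minima: A=-20, B=-27, C=-15, D=-29, E=-29, F=-22
Best worst-case = -15 → C.

C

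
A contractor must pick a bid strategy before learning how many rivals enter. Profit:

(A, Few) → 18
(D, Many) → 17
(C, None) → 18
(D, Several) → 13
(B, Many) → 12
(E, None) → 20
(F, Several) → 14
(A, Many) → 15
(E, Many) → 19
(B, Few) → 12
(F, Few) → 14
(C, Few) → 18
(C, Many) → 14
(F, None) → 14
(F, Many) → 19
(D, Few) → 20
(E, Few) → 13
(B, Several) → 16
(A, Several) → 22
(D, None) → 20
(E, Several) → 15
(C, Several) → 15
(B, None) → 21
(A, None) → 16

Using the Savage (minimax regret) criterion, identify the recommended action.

A

Column bests: None=21, Few=20, Several=22, Many=19.
A regrets: 5, 2, 0, 4 → max 5
B regrets: 0, 8, 6, 7 → max 8
C regrets: 3, 2, 7, 5 → max 7
D regrets: 1, 0, 9, 2 → max 9
E regrets: 1, 7, 7, 0 → max 7
F regrets: 7, 6, 8, 0 → max 8
Smallest max regret = 5 → A.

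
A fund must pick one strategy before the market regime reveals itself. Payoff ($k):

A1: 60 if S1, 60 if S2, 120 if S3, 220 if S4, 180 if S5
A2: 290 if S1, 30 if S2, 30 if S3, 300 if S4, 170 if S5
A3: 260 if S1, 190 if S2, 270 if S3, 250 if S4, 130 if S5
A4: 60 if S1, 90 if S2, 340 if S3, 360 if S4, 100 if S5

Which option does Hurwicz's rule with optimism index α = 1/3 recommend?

A3

A1: 1/3·220 + 2/3·60 = 340/3
A2: 1/3·300 + 2/3·30 = 120
A3: 1/3·270 + 2/3·130 = 530/3
A4: 1/3·360 + 2/3·60 = 160
Highest Hurwicz score = 530/3 → A3.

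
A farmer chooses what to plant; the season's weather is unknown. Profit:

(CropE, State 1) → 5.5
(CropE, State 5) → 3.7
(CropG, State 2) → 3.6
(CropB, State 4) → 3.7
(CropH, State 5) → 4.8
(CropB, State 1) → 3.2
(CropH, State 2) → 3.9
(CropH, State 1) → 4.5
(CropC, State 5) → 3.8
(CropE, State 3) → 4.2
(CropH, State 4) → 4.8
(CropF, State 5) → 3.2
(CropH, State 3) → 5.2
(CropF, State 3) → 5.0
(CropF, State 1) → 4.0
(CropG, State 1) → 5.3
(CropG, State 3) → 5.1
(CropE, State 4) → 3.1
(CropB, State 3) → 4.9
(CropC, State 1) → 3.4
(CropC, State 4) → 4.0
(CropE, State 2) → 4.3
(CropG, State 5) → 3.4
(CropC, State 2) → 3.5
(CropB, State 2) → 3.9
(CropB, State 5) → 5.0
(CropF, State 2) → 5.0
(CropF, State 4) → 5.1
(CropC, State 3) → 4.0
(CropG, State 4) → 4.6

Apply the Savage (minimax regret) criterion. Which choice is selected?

CropH

Column bests: State 1=5.5, State 2=5.0, State 3=5.2, State 4=5.1, State 5=5.0.
CropB regrets: 2.3, 1.1, 0.3, 1.4, 0.0 → max 2.3
CropE regrets: 0.0, 0.7, 1.0, 2.0, 1.3 → max 2.0
CropH regrets: 1.0, 1.1, 0.0, 0.3, 0.2 → max 1.1
CropC regrets: 2.1, 1.5, 1.2, 1.1, 1.2 → max 2.1
CropG regrets: 0.2, 1.4, 0.1, 0.5, 1.6 → max 1.6
CropF regrets: 1.5, 0.0, 0.2, 0.0, 1.8 → max 1.8
Smallest max regret = 1.1 → CropH.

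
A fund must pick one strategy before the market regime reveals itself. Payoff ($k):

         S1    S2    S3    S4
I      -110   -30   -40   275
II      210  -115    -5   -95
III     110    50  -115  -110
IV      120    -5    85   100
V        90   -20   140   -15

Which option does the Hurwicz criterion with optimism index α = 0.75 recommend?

I: 0.75·275 + 0.25·(-110) = 178.75
II: 0.75·210 + 0.25·(-115) = 128.75
III: 0.75·110 + 0.25·(-115) = 53.75
IV: 0.75·120 + 0.25·(-5) = 88.75
V: 0.75·140 + 0.25·(-20) = 100
Highest Hurwicz score = 178.75 → I.

I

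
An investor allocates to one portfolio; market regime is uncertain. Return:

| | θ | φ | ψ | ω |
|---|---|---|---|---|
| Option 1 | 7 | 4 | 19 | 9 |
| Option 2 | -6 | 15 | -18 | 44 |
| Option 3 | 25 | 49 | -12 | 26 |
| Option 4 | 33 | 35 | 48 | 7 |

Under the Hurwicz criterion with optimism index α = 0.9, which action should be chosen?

Option 1: 0.9·19 + 0.1·4 = 17.5
Option 2: 0.9·44 + 0.1·(-18) = 37.8
Option 3: 0.9·49 + 0.1·(-12) = 42.9
Option 4: 0.9·48 + 0.1·7 = 43.9
Highest Hurwicz score = 43.9 → Option 4.

Option 4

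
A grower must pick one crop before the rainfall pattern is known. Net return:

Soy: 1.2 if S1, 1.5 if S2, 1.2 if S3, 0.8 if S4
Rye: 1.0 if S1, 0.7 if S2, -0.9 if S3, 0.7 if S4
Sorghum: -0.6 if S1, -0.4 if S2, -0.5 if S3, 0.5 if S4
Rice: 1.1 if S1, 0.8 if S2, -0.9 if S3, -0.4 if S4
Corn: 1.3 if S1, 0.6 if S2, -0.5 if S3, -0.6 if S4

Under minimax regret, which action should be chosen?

Column bests: S1=1.3, S2=1.5, S3=1.2, S4=0.8.
Soy regrets: 0.1, 0.0, 0.0, 0.0 → max 0.1
Rye regrets: 0.3, 0.8, 2.1, 0.1 → max 2.1
Sorghum regrets: 1.9, 1.9, 1.7, 0.3 → max 1.9
Rice regrets: 0.2, 0.7, 2.1, 1.2 → max 2.1
Corn regrets: 0.0, 0.9, 1.7, 1.4 → max 1.7
Smallest max regret = 0.1 → Soy.

Soy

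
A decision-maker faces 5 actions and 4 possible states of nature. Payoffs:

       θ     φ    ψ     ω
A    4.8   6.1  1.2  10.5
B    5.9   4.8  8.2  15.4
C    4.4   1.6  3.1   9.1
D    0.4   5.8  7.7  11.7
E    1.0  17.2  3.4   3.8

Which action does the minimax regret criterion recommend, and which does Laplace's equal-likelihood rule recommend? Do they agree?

Column bests: θ=5.9, φ=17.2, ψ=8.2, ω=15.4.
A regrets: 1.1, 11.1, 7.0, 4.9 → max 11.1
B regrets: 0.0, 12.4, 0.0, 0.0 → max 12.4
C regrets: 1.5, 15.6, 5.1, 6.3 → max 15.6
D regrets: 5.5, 11.4, 0.5, 3.7 → max 11.4
E regrets: 4.9, 0.0, 4.8, 11.6 → max 11.6
Smallest max regret = 11.1 → A.
Row averages: A=5.65, B=8.575, C=4.55, D=6.4, E=6.35
Highest average = 8.575 → B.

minimax regret → A; laplace → B (disagree)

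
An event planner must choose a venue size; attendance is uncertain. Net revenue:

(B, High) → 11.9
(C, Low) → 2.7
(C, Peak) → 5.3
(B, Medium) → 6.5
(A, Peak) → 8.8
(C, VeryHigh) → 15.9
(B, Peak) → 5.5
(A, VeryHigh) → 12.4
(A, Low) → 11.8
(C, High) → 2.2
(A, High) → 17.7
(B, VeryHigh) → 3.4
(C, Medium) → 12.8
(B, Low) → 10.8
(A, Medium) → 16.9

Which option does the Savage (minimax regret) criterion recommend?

Column bests: Low=11.8, Medium=16.9, High=17.7, VeryHigh=15.9, Peak=8.8.
A regrets: 0.0, 0.0, 0.0, 3.5, 0.0 → max 3.5
B regrets: 1.0, 10.4, 5.8, 12.5, 3.3 → max 12.5
C regrets: 9.1, 4.1, 15.5, 0.0, 3.5 → max 15.5
Smallest max regret = 3.5 → A.

A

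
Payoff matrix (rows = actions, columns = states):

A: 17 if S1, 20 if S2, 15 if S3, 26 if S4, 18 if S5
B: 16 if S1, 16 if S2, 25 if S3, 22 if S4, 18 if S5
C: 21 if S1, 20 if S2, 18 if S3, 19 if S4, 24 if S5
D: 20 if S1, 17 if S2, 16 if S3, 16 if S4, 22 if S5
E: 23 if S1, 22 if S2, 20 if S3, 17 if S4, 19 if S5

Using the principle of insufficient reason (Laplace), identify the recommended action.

Row averages: A=19.2, B=19.4, C=20.4, D=18.2, E=20.2
Highest average = 20.4 → C.

C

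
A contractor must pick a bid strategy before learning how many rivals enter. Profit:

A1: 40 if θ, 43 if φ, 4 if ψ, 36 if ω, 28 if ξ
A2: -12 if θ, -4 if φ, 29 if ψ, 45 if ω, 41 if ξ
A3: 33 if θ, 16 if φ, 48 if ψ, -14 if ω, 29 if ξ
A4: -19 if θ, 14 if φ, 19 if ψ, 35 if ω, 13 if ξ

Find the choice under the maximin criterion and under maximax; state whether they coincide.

Row minima: A1=4, A2=-12, A3=-14, A4=-19
Best worst-case = 4 → A1.
Row maxima: A1=43, A2=45, A3=48, A4=35
Best best-case = 48 → A3.

maximin → A1; maximax → A3 (disagree)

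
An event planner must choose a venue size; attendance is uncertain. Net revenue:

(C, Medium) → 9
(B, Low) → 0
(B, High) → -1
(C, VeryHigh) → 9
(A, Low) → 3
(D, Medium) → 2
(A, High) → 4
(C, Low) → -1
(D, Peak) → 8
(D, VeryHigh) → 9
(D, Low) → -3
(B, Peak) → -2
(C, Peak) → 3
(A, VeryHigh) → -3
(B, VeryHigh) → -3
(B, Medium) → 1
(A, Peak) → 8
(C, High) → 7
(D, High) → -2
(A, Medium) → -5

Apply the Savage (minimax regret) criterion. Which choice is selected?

C

Column bests: Low=3, Medium=9, High=7, VeryHigh=9, Peak=8.
A regrets: 0, 14, 3, 12, 0 → max 14
B regrets: 3, 8, 8, 12, 10 → max 12
C regrets: 4, 0, 0, 0, 5 → max 5
D regrets: 6, 7, 9, 0, 0 → max 9
Smallest max regret = 5 → C.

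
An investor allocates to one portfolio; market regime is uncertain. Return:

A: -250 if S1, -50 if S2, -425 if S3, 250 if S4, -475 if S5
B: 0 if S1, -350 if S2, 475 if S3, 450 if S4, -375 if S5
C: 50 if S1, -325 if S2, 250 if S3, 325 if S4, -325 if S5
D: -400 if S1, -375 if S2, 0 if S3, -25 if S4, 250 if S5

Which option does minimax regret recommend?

Column bests: S1=50, S2=-50, S3=475, S4=450, S5=250.
A regrets: 300, 0, 900, 200, 725 → max 900
B regrets: 50, 300, 0, 0, 625 → max 625
C regrets: 0, 275, 225, 125, 575 → max 575
D regrets: 450, 325, 475, 475, 0 → max 475
Smallest max regret = 475 → D.

D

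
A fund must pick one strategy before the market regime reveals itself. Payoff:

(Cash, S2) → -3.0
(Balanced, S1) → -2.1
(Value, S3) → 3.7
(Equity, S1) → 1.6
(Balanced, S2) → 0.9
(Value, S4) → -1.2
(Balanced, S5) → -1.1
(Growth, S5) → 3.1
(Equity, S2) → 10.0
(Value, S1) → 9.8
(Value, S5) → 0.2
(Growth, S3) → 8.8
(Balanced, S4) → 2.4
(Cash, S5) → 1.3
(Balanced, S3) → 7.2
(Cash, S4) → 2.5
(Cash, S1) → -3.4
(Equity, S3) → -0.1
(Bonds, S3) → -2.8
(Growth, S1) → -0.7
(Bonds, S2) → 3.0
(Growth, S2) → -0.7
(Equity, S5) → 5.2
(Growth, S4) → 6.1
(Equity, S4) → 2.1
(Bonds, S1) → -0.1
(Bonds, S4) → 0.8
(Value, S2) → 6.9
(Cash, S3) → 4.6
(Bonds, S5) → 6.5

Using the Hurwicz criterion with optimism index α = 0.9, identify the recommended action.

Equity: 0.9·10.0 + 0.1·(-0.1) = 8.99
Bonds: 0.9·6.5 + 0.1·(-2.8) = 5.57
Growth: 0.9·8.8 + 0.1·(-0.7) = 7.85
Balanced: 0.9·7.2 + 0.1·(-2.1) = 6.27
Value: 0.9·9.8 + 0.1·(-1.2) = 8.7
Cash: 0.9·4.6 + 0.1·(-3.4) = 3.8
Highest Hurwicz score = 8.99 → Equity.

Equity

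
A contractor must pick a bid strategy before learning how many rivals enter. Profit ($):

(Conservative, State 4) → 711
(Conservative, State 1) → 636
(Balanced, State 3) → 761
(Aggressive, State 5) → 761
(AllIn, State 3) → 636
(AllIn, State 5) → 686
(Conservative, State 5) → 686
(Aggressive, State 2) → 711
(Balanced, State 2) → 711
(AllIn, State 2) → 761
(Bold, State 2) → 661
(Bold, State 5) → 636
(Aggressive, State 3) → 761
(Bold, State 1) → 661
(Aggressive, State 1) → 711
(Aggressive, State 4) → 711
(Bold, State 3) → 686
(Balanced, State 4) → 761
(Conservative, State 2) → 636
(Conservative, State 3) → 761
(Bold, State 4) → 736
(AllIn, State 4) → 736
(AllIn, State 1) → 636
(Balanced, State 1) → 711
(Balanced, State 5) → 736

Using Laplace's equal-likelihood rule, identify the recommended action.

Row averages: Conservative=686, Balanced=736, Aggressive=731, Bold=676, AllIn=691
Highest average = 736 → Balanced.

Balanced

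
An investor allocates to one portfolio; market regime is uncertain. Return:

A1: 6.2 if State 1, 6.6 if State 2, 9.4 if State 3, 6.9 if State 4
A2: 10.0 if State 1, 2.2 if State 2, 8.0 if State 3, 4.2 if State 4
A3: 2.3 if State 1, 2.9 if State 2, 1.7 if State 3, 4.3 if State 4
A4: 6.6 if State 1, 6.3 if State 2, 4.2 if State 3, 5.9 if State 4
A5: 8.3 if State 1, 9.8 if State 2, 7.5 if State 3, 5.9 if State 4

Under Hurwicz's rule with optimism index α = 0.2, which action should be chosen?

A1: 0.2·9.4 + 0.8·6.2 = 6.84
A2: 0.2·10.0 + 0.8·2.2 = 3.76
A3: 0.2·4.3 + 0.8·1.7 = 2.22
A4: 0.2·6.6 + 0.8·4.2 = 4.68
A5: 0.2·9.8 + 0.8·5.9 = 6.68
Highest Hurwicz score = 6.84 → A1.

A1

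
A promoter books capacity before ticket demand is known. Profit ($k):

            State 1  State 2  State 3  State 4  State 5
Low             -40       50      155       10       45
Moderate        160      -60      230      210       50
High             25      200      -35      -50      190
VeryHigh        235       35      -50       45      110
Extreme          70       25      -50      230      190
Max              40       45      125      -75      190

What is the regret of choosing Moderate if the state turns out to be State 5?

Best payoff under State 5 is 190.
Regret = 190 − 50 = 140.

140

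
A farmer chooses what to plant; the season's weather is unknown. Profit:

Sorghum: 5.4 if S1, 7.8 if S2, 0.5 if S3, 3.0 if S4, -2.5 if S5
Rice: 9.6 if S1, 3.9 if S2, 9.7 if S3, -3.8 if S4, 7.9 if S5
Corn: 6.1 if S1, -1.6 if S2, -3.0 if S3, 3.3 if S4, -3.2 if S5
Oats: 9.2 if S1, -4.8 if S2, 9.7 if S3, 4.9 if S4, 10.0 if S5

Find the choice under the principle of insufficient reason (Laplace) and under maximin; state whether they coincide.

Row averages: Sorghum=2.84, Rice=5.46, Corn=0.32, Oats=5.8
Highest average = 5.8 → Oats.
Row minima: Sorghum=-2.5, Rice=-3.8, Corn=-3.2, Oats=-4.8
Best worst-case = -2.5 → Sorghum.

laplace → Oats; maximin → Sorghum (disagree)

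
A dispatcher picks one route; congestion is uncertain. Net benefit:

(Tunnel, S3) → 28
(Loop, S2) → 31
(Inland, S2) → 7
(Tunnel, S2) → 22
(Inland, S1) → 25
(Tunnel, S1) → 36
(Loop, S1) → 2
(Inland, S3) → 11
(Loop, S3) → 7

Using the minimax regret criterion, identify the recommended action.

Tunnel

Column bests: S1=36, S2=31, S3=28.
Loop regrets: 34, 0, 21 → max 34
Tunnel regrets: 0, 9, 0 → max 9
Inland regrets: 11, 24, 17 → max 24
Smallest max regret = 9 → Tunnel.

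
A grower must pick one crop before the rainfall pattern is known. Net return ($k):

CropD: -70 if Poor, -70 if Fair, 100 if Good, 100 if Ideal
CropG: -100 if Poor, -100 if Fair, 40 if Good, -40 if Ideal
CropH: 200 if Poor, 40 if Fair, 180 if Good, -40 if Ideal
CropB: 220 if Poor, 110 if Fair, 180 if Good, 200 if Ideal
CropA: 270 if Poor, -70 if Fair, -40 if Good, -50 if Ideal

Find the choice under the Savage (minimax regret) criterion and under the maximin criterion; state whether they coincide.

Column bests: Poor=270, Fair=110, Good=180, Ideal=200.
CropD regrets: 340, 180, 80, 100 → max 340
CropG regrets: 370, 210, 140, 240 → max 370
CropH regrets: 70, 70, 0, 240 → max 240
CropB regrets: 50, 0, 0, 0 → max 50
CropA regrets: 0, 180, 220, 250 → max 250
Smallest max regret = 50 → CropB.
Row minima: CropD=-70, CropG=-100, CropH=-40, CropB=110, CropA=-70
Best worst-case = 110 → CropB.

minimax regret → CropB; maximin → CropB (agree)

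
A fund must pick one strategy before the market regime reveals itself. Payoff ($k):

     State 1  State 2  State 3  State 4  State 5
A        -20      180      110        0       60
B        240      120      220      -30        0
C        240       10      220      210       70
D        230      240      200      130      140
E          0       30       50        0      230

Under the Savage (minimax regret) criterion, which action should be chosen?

D

Column bests: State 1=240, State 2=240, State 3=220, State 4=210, State 5=230.
A regrets: 260, 60, 110, 210, 170 → max 260
B regrets: 0, 120, 0, 240, 230 → max 240
C regrets: 0, 230, 0, 0, 160 → max 230
D regrets: 10, 0, 20, 80, 90 → max 90
E regrets: 240, 210, 170, 210, 0 → max 240
Smallest max regret = 90 → D.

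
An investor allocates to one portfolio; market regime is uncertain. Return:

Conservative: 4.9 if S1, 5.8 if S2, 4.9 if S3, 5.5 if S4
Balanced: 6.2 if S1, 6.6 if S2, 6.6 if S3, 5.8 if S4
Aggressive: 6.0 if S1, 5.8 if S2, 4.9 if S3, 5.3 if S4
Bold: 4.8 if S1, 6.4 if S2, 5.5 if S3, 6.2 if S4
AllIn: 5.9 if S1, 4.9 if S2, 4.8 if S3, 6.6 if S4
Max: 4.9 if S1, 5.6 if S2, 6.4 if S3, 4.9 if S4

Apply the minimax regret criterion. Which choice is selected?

Balanced

Column bests: S1=6.2, S2=6.6, S3=6.6, S4=6.6.
Conservative regrets: 1.3, 0.8, 1.7, 1.1 → max 1.7
Balanced regrets: 0.0, 0.0, 0.0, 0.8 → max 0.8
Aggressive regrets: 0.2, 0.8, 1.7, 1.3 → max 1.7
Bold regrets: 1.4, 0.2, 1.1, 0.4 → max 1.4
AllIn regrets: 0.3, 1.7, 1.8, 0.0 → max 1.8
Max regrets: 1.3, 1.0, 0.2, 1.7 → max 1.7
Smallest max regret = 0.8 → Balanced.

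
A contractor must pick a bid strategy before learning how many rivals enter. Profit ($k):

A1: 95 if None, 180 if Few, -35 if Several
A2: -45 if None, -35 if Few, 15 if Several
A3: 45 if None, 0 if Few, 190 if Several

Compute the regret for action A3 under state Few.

Best payoff under Few is 180.
Regret = 180 − 0 = 180.

180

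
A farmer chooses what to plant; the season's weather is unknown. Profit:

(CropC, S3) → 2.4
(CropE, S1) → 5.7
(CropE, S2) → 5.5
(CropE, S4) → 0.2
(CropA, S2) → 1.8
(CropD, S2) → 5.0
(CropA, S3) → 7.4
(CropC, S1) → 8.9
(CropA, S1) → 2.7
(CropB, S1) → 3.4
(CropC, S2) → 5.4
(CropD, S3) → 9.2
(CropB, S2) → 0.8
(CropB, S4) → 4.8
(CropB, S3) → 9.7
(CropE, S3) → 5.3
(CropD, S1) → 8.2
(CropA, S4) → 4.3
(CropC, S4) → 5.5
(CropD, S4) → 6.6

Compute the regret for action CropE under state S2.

Best payoff under S2 is 5.5.
Regret = 5.5 − 5.5 = 0.0.

0.0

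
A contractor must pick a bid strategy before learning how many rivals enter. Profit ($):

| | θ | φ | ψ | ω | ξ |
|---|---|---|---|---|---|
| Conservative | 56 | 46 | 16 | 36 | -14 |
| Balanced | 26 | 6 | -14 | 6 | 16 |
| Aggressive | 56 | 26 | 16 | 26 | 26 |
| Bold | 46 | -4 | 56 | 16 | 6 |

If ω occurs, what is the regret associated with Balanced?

Best payoff under ω is 36.
Regret = 36 − 6 = 30.

30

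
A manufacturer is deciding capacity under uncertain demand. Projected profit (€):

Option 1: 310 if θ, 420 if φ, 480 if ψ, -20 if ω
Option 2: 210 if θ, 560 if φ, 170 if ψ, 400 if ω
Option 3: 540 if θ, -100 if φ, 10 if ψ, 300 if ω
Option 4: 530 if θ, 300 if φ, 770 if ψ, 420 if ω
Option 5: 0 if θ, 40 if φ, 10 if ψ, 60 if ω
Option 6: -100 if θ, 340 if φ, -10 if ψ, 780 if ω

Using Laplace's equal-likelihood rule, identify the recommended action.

Row averages: Option 1=297.5, Option 2=335, Option 3=187.5, Option 4=505, Option 5=27.5, Option 6=252.5
Highest average = 505 → Option 4.

Option 4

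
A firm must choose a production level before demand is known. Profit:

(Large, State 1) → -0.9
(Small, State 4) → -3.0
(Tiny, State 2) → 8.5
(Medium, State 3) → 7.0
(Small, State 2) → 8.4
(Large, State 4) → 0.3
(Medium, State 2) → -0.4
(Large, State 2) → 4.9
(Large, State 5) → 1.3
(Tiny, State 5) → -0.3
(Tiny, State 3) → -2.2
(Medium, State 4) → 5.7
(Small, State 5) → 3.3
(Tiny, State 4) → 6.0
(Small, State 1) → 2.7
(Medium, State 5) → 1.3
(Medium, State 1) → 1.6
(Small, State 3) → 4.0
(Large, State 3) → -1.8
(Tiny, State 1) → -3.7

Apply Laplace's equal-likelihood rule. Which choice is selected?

Row averages: Tiny=1.66, Small=3.08, Medium=3.04, Large=0.76
Highest average = 3.08 → Small.

Small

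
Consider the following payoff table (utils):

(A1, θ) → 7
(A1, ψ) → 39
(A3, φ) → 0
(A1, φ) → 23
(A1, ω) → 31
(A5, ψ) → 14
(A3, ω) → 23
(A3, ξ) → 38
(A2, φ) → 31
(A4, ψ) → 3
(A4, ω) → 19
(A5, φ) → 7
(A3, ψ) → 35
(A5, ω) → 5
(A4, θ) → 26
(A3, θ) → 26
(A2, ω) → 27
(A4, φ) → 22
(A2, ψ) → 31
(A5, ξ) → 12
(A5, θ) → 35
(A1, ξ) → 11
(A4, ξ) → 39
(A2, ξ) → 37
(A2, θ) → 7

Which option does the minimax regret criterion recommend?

A5

Column bests: θ=35, φ=31, ψ=39, ω=31, ξ=39.
A1 regrets: 28, 8, 0, 0, 28 → max 28
A2 regrets: 28, 0, 8, 4, 2 → max 28
A3 regrets: 9, 31, 4, 8, 1 → max 31
A4 regrets: 9, 9, 36, 12, 0 → max 36
A5 regrets: 0, 24, 25, 26, 27 → max 27
Smallest max regret = 27 → A5.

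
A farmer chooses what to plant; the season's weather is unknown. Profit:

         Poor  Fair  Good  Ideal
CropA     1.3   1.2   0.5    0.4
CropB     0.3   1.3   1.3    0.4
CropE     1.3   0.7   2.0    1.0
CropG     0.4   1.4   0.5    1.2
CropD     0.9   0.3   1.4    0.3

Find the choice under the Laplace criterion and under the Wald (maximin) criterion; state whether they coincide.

Row averages: CropA=0.85, CropB=0.825, CropE=1.25, CropG=0.875, CropD=0.725
Highest average = 1.25 → CropE.
Row minima: CropA=0.4, CropB=0.3, CropE=0.7, CropG=0.4, CropD=0.3
Best worst-case = 0.7 → CropE.

laplace → CropE; maximin → CropE (agree)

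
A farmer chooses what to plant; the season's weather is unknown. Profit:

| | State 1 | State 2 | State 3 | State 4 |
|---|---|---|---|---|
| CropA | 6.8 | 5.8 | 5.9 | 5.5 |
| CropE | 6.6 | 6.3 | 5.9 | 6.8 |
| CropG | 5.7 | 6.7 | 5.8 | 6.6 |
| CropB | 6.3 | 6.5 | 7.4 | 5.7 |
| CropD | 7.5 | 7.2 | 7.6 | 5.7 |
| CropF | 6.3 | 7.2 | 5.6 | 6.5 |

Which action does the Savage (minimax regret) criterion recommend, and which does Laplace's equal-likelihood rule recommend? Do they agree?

Column bests: State 1=7.5, State 2=7.2, State 3=7.6, State 4=6.8.
CropA regrets: 0.7, 1.4, 1.7, 1.3 → max 1.7
CropE regrets: 0.9, 0.9, 1.7, 0.0 → max 1.7
CropG regrets: 1.8, 0.5, 1.8, 0.2 → max 1.8
CropB regrets: 1.2, 0.7, 0.2, 1.1 → max 1.2
CropD regrets: 0.0, 0.0, 0.0, 1.1 → max 1.1
CropF regrets: 1.2, 0.0, 2.0, 0.3 → max 2.0
Smallest max regret = 1.1 → CropD.
Row averages: CropA=6, CropE=6.4, CropG=6.2, CropB=6.475, CropD=7, CropF=6.4
Highest average = 7 → CropD.

minimax regret → CropD; laplace → CropD (agree)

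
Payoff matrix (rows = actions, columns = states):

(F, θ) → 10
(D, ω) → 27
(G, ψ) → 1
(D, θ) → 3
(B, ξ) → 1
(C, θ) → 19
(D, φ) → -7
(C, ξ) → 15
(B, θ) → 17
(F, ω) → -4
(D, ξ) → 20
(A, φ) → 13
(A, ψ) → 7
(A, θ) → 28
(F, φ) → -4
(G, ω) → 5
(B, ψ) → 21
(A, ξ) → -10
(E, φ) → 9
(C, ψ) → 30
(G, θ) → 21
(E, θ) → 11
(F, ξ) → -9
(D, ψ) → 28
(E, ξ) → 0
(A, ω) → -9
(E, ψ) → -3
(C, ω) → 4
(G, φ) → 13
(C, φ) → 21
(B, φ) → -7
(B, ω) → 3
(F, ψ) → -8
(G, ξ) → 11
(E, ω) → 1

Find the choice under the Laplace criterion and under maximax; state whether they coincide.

laplace → C; maximax → C (agree)

Row averages: A=5.8, B=7, C=17.8, D=14.2, E=3.6, F=-3, G=10.2
Highest average = 17.8 → C.
Row maxima: A=28, B=21, C=30, D=28, E=11, F=10, G=21
Best best-case = 30 → C.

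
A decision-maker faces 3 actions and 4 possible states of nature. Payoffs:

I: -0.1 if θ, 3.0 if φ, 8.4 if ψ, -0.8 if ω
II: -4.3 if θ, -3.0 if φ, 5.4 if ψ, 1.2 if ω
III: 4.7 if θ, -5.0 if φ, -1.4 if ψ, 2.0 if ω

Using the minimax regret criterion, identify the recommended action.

Column bests: θ=4.7, φ=3.0, ψ=8.4, ω=2.0.
I regrets: 4.8, 0.0, 0.0, 2.8 → max 4.8
II regrets: 9.0, 6.0, 3.0, 0.8 → max 9.0
III regrets: 0.0, 8.0, 9.8, 0.0 → max 9.8
Smallest max regret = 4.8 → I.

I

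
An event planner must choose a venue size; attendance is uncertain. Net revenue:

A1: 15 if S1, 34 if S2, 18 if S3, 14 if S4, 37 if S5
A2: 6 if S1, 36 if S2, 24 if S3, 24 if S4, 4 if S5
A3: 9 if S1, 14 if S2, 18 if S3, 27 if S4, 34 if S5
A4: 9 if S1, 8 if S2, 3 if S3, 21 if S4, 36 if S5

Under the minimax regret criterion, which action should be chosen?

A1

Column bests: S1=15, S2=36, S3=24, S4=27, S5=37.
A1 regrets: 0, 2, 6, 13, 0 → max 13
A2 regrets: 9, 0, 0, 3, 33 → max 33
A3 regrets: 6, 22, 6, 0, 3 → max 22
A4 regrets: 6, 28, 21, 6, 1 → max 28
Smallest max regret = 13 → A1.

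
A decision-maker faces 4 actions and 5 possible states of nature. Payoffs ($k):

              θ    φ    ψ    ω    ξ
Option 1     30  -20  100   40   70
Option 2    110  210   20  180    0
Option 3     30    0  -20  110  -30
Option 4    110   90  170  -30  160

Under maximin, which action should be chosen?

Option 2

Row minima: Option 1=-20, Option 2=0, Option 3=-30, Option 4=-30
Best worst-case = 0 → Option 2.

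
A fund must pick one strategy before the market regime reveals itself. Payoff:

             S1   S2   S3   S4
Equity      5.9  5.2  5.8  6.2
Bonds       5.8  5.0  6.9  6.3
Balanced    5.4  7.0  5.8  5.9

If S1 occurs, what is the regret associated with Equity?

0.0

Best payoff under S1 is 5.9.
Regret = 5.9 − 5.9 = 0.0.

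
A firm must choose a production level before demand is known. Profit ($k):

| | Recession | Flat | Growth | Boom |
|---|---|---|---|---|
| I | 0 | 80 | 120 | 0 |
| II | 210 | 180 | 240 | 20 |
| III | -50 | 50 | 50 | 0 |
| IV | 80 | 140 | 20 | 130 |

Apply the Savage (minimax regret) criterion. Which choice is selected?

Column bests: Recession=210, Flat=180, Growth=240, Boom=130.
I regrets: 210, 100, 120, 130 → max 210
II regrets: 0, 0, 0, 110 → max 110
III regrets: 260, 130, 190, 130 → max 260
IV regrets: 130, 40, 220, 0 → max 220
Smallest max regret = 110 → II.

II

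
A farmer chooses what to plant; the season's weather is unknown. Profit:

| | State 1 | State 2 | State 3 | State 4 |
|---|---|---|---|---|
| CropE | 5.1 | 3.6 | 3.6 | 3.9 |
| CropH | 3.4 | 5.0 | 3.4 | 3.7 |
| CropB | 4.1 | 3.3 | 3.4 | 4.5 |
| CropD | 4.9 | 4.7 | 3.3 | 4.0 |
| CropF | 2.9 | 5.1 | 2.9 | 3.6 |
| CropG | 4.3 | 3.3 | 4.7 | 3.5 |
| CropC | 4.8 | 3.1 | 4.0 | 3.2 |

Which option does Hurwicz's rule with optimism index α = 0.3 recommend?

CropE: 0.3·5.1 + 0.7·3.6 = 4.05
CropH: 0.3·5.0 + 0.7·3.4 = 3.88
CropB: 0.3·4.5 + 0.7·3.3 = 3.66
CropD: 0.3·4.9 + 0.7·3.3 = 3.78
CropF: 0.3·5.1 + 0.7·2.9 = 3.56
CropG: 0.3·4.7 + 0.7·3.3 = 3.72
CropC: 0.3·4.8 + 0.7·3.1 = 3.61
Highest Hurwicz score = 4.05 → CropE.

CropE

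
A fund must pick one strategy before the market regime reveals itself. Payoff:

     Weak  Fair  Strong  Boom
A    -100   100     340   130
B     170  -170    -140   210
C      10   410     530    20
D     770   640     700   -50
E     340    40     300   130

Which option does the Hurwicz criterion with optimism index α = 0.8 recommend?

A: 0.8·340 + 0.2·(-100) = 252
B: 0.8·210 + 0.2·(-170) = 134
C: 0.8·530 + 0.2·10 = 426
D: 0.8·770 + 0.2·(-50) = 606
E: 0.8·340 + 0.2·40 = 280
Highest Hurwicz score = 606 → D.

D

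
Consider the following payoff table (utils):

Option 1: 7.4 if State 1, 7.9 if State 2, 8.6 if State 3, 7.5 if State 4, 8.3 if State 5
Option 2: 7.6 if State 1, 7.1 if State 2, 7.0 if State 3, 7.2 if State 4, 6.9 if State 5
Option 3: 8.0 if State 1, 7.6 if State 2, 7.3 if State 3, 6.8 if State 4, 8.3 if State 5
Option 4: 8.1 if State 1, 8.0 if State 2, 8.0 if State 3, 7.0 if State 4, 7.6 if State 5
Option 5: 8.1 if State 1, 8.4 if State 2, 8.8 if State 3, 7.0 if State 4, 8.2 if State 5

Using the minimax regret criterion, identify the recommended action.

Option 5

Column bests: State 1=8.1, State 2=8.4, State 3=8.8, State 4=7.5, State 5=8.3.
Option 1 regrets: 0.7, 0.5, 0.2, 0.0, 0.0 → max 0.7
Option 2 regrets: 0.5, 1.3, 1.8, 0.3, 1.4 → max 1.8
Option 3 regrets: 0.1, 0.8, 1.5, 0.7, 0.0 → max 1.5
Option 4 regrets: 0.0, 0.4, 0.8, 0.5, 0.7 → max 0.8
Option 5 regrets: 0.0, 0.0, 0.0, 0.5, 0.1 → max 0.5
Smallest max regret = 0.5 → Option 5.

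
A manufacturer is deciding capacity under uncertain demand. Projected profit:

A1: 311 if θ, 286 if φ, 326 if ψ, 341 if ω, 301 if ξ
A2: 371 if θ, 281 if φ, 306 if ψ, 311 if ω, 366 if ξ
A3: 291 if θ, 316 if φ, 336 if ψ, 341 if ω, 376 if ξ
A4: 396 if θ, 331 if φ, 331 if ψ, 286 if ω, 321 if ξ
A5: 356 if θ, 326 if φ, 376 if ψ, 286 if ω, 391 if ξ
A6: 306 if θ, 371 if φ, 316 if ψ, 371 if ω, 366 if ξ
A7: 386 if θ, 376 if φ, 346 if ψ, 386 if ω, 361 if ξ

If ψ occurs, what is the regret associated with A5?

Best payoff under ψ is 376.
Regret = 376 − 376 = 0.

0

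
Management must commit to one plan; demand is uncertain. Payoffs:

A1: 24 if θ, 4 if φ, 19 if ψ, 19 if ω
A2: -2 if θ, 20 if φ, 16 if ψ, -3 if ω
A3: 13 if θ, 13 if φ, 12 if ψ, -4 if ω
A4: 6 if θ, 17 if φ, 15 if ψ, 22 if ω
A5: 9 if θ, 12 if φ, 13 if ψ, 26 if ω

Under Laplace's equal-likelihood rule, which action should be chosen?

A1

Row averages: A1=16.5, A2=7.75, A3=8.5, A4=15, A5=15
Highest average = 16.5 → A1.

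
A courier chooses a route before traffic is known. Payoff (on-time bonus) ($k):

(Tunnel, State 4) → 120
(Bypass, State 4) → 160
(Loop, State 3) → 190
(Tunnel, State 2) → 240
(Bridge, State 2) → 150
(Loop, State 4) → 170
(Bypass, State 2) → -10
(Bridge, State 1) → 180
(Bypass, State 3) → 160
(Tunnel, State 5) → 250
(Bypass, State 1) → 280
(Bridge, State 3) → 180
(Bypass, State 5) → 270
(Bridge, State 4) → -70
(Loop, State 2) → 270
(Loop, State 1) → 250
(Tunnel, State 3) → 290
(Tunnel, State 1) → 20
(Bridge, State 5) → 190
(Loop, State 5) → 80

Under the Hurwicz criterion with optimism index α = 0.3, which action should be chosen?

Tunnel: 0.3·290 + 0.7·20 = 101
Loop: 0.3·270 + 0.7·80 = 137
Bridge: 0.3·190 + 0.7·(-70) = 8
Bypass: 0.3·280 + 0.7·(-10) = 77
Highest Hurwicz score = 137 → Loop.

Loop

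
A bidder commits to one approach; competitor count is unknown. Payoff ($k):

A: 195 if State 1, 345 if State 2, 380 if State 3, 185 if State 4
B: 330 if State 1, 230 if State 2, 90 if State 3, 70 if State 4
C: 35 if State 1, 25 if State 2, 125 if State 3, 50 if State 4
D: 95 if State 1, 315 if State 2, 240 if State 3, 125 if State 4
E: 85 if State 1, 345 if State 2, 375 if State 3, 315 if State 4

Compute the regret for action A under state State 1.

135

Best payoff under State 1 is 330.
Regret = 330 − 195 = 135.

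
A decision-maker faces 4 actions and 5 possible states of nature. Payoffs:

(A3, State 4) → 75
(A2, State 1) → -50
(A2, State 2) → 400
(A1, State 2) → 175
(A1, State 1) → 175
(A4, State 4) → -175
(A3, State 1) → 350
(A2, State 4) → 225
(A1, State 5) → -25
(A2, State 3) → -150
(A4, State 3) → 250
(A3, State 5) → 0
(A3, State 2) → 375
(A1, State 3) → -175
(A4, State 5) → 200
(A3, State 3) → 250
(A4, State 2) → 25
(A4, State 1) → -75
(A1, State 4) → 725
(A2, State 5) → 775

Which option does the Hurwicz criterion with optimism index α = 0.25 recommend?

A1: 0.25·725 + 0.75·(-175) = 50
A2: 0.25·775 + 0.75·(-150) = 81.25
A3: 0.25·375 + 0.75·0 = 93.75
A4: 0.25·250 + 0.75·(-175) = -68.75
Highest Hurwicz score = 93.75 → A3.

A3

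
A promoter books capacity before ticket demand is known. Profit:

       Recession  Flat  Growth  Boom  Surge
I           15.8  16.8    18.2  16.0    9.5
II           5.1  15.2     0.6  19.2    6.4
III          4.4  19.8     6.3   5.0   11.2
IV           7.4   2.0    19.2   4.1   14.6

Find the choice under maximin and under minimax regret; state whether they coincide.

maximin → I; minimax regret → I (agree)

Row minima: I=9.5, II=0.6, III=4.4, IV=2.0
Best worst-case = 9.5 → I.
Column bests: Recession=15.8, Flat=19.8, Growth=19.2, Boom=19.2, Surge=14.6.
I regrets: 0.0, 3.0, 1.0, 3.2, 5.1 → max 5.1
II regrets: 10.7, 4.6, 18.6, 0.0, 8.2 → max 18.6
III regrets: 11.4, 0.0, 12.9, 14.2, 3.4 → max 14.2
IV regrets: 8.4, 17.8, 0.0, 15.1, 0.0 → max 17.8
Smallest max regret = 5.1 → I.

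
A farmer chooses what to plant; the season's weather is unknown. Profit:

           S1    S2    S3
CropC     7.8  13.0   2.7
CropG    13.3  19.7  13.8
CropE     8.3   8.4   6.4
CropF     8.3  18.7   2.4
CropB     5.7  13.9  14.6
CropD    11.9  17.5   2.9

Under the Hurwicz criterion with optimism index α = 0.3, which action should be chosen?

CropC: 0.3·13.0 + 0.7·2.7 = 5.79
CropG: 0.3·19.7 + 0.7·13.3 = 15.22
CropE: 0.3·8.4 + 0.7·6.4 = 7
CropF: 0.3·18.7 + 0.7·2.4 = 7.29
CropB: 0.3·14.6 + 0.7·5.7 = 8.37
CropD: 0.3·17.5 + 0.7·2.9 = 7.28
Highest Hurwicz score = 15.22 → CropG.

CropG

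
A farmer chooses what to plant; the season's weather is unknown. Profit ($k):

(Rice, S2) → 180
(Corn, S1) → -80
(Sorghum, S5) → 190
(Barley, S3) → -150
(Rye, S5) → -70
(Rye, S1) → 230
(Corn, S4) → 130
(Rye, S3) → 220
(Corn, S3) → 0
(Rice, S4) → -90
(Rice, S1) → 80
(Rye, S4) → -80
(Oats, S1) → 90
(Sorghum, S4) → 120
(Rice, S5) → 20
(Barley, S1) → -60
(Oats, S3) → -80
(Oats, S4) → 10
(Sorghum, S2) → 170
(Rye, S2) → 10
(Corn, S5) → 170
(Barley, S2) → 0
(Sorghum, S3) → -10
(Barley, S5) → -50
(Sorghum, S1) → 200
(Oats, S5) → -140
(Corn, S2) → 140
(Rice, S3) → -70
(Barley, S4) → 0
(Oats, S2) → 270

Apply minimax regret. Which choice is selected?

Sorghum

Column bests: S1=230, S2=270, S3=220, S4=130, S5=190.
Rice regrets: 150, 90, 290, 220, 170 → max 290
Oats regrets: 140, 0, 300, 120, 330 → max 330
Rye regrets: 0, 260, 0, 210, 260 → max 260
Sorghum regrets: 30, 100, 230, 10, 0 → max 230
Corn regrets: 310, 130, 220, 0, 20 → max 310
Barley regrets: 290, 270, 370, 130, 240 → max 370
Smallest max regret = 230 → Sorghum.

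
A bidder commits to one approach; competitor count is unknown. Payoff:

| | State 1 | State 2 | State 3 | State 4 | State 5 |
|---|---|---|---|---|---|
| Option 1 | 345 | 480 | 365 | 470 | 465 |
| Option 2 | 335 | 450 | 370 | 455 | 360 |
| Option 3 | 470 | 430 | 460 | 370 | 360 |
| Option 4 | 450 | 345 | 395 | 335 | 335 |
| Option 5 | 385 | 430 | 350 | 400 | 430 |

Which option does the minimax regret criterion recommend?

Option 3

Column bests: State 1=470, State 2=480, State 3=460, State 4=470, State 5=465.
Option 1 regrets: 125, 0, 95, 0, 0 → max 125
Option 2 regrets: 135, 30, 90, 15, 105 → max 135
Option 3 regrets: 0, 50, 0, 100, 105 → max 105
Option 4 regrets: 20, 135, 65, 135, 130 → max 135
Option 5 regrets: 85, 50, 110, 70, 35 → max 110
Smallest max regret = 105 → Option 3.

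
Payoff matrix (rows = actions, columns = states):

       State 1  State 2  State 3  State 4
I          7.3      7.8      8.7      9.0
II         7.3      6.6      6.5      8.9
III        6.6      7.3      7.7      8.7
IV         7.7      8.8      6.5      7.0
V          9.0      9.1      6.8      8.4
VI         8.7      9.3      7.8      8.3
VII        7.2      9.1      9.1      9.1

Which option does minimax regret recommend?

VI

Column bests: State 1=9.0, State 2=9.3, State 3=9.1, State 4=9.1.
I regrets: 1.7, 1.5, 0.4, 0.1 → max 1.7
II regrets: 1.7, 2.7, 2.6, 0.2 → max 2.7
III regrets: 2.4, 2.0, 1.4, 0.4 → max 2.4
IV regrets: 1.3, 0.5, 2.6, 2.1 → max 2.6
V regrets: 0.0, 0.2, 2.3, 0.7 → max 2.3
VI regrets: 0.3, 0.0, 1.3, 0.8 → max 1.3
VII regrets: 1.8, 0.2, 0.0, 0.0 → max 1.8
Smallest max regret = 1.3 → VI.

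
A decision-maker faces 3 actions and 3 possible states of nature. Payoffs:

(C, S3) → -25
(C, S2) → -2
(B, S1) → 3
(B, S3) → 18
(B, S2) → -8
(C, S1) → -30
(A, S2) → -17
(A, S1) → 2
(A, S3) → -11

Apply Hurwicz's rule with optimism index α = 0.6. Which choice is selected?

A: 0.6·2 + 0.4·(-17) = -5.6
B: 0.6·18 + 0.4·(-8) = 7.6
C: 0.6·(-2) + 0.4·(-30) = -13.2
Highest Hurwicz score = 7.6 → B.

B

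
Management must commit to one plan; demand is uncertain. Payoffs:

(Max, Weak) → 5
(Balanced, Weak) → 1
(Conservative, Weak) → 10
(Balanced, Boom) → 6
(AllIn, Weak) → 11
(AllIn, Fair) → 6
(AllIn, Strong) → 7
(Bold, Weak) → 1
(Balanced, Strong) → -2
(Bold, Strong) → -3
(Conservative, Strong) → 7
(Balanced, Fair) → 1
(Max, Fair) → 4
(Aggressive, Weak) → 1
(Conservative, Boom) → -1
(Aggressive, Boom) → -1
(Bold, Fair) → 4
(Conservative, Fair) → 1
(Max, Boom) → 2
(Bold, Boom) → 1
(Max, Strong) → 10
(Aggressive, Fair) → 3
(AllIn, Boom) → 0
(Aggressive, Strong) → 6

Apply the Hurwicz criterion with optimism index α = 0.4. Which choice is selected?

Max

Conservative: 0.4·10 + 0.6·(-1) = 3.4
Balanced: 0.4·6 + 0.6·(-2) = 1.2
Aggressive: 0.4·6 + 0.6·(-1) = 1.8
Bold: 0.4·4 + 0.6·(-3) = -0.2
AllIn: 0.4·11 + 0.6·0 = 4.4
Max: 0.4·10 + 0.6·2 = 5.2
Highest Hurwicz score = 5.2 → Max.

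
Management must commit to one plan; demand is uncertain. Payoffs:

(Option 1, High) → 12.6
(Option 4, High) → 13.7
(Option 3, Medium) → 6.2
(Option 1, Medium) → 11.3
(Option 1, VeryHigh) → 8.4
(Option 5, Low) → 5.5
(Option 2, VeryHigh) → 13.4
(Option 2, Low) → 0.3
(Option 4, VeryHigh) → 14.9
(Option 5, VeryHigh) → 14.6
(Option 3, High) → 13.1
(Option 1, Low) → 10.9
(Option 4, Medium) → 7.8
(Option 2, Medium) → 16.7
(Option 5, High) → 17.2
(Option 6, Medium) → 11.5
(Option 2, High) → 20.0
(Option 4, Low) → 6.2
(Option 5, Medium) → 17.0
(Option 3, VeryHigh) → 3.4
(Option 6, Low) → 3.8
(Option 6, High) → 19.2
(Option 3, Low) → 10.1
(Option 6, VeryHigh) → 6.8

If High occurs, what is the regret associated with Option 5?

2.8

Best payoff under High is 20.0.
Regret = 20.0 − 17.2 = 2.8.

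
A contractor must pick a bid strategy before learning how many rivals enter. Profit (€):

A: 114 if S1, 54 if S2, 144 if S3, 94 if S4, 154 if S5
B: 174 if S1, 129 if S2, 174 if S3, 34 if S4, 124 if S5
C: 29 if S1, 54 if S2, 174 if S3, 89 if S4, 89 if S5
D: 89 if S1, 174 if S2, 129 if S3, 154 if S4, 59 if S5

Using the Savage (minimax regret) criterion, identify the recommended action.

Column bests: S1=174, S2=174, S3=174, S4=154, S5=154.
A regrets: 60, 120, 30, 60, 0 → max 120
B regrets: 0, 45, 0, 120, 30 → max 120
C regrets: 145, 120, 0, 65, 65 → max 145
D regrets: 85, 0, 45, 0, 95 → max 95
Smallest max regret = 95 → D.

D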